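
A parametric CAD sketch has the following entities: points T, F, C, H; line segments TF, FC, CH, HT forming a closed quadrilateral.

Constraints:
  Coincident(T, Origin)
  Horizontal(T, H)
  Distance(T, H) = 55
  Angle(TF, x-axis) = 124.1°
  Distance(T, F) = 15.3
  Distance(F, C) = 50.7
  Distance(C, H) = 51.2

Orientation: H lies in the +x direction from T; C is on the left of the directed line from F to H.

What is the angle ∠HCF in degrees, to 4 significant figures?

79.02°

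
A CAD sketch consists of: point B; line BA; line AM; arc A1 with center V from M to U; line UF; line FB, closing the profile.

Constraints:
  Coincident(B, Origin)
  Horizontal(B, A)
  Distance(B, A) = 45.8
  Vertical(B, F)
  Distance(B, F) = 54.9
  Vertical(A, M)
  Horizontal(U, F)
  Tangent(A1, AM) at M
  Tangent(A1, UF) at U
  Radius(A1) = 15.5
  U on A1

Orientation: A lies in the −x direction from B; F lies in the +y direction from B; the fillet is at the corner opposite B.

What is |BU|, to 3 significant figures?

62.7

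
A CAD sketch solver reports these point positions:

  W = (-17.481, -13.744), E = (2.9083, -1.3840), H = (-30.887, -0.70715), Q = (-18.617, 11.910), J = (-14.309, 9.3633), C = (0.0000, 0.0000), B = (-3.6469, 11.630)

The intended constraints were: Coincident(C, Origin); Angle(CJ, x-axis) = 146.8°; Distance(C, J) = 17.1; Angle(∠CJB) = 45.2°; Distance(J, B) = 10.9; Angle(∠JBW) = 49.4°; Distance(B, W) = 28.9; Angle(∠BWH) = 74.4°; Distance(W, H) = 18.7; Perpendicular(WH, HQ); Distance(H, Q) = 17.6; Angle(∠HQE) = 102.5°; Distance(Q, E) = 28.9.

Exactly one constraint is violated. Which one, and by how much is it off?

Distance(Q, E) = 28.9 — off by 3.60.

C = (0.00, 0.00) ✓; CJ at 146.8° ✓; |CJ| = 17.10 ✓; ∠CJB = 45.20° ✓; |JB| = 10.90 ✓; ∠JBW = 49.40° ✓; |BW| = 28.90 ✓; ∠BWH = 74.40° ✓; |WH| = 18.70 ✓; ∠(WH, HQ) = 90.00° ✓; |HQ| = 17.60 ✓; ∠HQE = 102.5° ✓; |QE| = 25.30 ✗.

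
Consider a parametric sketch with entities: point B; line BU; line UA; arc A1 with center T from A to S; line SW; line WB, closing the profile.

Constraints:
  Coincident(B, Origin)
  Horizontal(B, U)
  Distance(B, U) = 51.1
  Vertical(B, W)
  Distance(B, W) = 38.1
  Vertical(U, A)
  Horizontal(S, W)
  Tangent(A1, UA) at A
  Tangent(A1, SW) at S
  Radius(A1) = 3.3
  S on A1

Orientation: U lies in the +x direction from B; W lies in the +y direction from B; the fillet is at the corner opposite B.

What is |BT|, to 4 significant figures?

59.13

B is at the origin; B and U share the same y with |BU| = 51.1 and U on the +x side, so U = (51.10, 0.000). BW is vertical with |BW| = 38.1 and W on the +y side, so W = (0.000, 38.10). The virtual corner opposite B is at (51.10, 38.10). A1 meets UA tangentially, so TA is at right angles to UA and A1 meets SW tangentially, so TS is at right angles to SW, with radius 3.3, so the center T sits 3.3 in from both sides at T = (47.80, 34.80). Then |BT| = |T − B| = 59.13.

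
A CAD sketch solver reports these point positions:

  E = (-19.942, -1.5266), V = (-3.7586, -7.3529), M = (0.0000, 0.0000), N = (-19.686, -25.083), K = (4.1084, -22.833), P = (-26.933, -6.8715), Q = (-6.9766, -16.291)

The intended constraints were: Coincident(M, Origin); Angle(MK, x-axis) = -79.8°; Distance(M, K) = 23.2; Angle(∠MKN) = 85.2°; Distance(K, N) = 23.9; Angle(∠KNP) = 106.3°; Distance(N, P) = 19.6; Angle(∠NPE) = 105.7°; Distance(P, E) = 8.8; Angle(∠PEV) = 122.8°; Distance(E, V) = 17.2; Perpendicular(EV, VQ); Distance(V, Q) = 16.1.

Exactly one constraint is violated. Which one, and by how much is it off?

Distance(V, Q) = 16.1 — off by 6.60.

M = (0.00, 0.00) ✓; MK at -79.80° ✓; |MK| = 23.20 ✓; ∠MKN = 85.20° ✓; |KN| = 23.90 ✓; ∠KNP = 106.3° ✓; |NP| = 19.60 ✓; ∠NPE = 105.7° ✓; |PE| = 8.800 ✓; ∠PEV = 122.8° ✓; |EV| = 17.20 ✓; ∠(EV, VQ) = 90.00° ✓; |VQ| = 9.500 ✗.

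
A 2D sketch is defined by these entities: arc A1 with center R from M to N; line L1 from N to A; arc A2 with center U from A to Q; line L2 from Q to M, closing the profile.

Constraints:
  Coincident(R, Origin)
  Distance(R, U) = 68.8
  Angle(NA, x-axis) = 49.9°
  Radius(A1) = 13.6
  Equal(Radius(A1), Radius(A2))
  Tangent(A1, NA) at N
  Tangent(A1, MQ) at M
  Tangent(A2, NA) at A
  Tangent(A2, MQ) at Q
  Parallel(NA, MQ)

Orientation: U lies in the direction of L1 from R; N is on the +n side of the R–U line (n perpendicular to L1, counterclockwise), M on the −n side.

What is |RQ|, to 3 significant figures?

70.1

The slot axis is L1's direction at 49.9°, so u = (cos 49.9°, sin 49.9°) = (0.644, 0.765) and n = (−sin 49.9°, cos 49.9°) = (-0.765, 0.644). R is at the origin and U lies 68.8 along u from R, so U = 68.8·u = (44.3, 52.6). Tangency of A1 to both parallel lines with radius 13.6 puts N and M at R ± 13.6·n: N = (-10.4, 8.76), M = (10.4, -8.76). Equal radii place A and Q the same way about U: A = U + 13.6·n = (33.9, 61.4), Q = U − 13.6·n = (54.7, 43.9). Then |RQ| = |Q − R| = 70.1.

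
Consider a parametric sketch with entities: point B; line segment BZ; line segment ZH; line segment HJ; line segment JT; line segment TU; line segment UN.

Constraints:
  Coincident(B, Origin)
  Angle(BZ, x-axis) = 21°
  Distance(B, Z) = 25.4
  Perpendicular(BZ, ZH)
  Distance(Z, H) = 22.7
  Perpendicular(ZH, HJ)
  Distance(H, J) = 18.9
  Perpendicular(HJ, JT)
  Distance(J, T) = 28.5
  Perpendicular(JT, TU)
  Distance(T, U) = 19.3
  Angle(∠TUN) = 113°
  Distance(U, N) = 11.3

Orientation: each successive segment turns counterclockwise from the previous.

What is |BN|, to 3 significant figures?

30.6

JT ⟂ TU, so TU runs at 21.0°; with |TU| = 19.3, U = (26.2, 3.83). ∠TUN = 113.0° gives UN at 88.0° from the x-axis; with |UN| = 11.3, N = (26.6, 15.1). Then |BN| = |N − B| = 30.6.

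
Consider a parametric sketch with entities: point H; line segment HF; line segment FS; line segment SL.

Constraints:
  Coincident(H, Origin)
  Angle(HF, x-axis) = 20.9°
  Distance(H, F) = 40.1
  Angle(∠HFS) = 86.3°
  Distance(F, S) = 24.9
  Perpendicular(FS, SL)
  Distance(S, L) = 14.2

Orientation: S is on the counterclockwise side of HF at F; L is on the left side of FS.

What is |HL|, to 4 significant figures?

34.12

H is at the origin; HF runs at 20.9° with length 40.1, so F = 40.1·(cos 20.9°, sin 20.9°) = (37.46, 14.31). ∠HFS = 86.3°, so FS runs at 20.9° + (180° − 86.3°) = 114.6° from the x-axis; with |FS| = 24.9, S = F + 24.9·(cos 114.6°, sin 114.6°) = (27.10, 36.95). FS is perpendicular to SL; with |SL| = 14.2 on the left of FS, L = S + 14.2·(-0.9092, -0.4163) = (14.19, 31.03). Then |HL| = |L − H| = 34.12.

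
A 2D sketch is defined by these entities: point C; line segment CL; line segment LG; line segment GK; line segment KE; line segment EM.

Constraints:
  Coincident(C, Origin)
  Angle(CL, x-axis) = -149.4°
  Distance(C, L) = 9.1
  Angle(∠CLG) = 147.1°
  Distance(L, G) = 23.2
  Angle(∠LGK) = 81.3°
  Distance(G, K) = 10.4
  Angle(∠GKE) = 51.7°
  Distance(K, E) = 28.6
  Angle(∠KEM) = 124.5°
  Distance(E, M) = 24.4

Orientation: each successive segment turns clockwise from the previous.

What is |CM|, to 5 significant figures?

42.175

C is at the origin; CL runs at -149.4° with length 9.1, so L = (-7.8328, -4.6323). ∠CLG = 147.1° gives LG at 177.70° from the x-axis; with |LG| = 23.2, G = (-31.014, -3.7012). ∠LGK = 81.3° gives GK at 79.000° from the x-axis; with |GK| = 10.4, K = (-29.030, 6.5077). ∠GKE = 51.7° gives KE at -49.300° from the x-axis; with |KE| = 28.6, E = (-10.380, -15.175). ∠KEM = 124.5° gives EM at -104.80° from the x-axis; with |EM| = 24.4, M = (-16.613, -38.765). Then |CM| = |M − C| = 42.175.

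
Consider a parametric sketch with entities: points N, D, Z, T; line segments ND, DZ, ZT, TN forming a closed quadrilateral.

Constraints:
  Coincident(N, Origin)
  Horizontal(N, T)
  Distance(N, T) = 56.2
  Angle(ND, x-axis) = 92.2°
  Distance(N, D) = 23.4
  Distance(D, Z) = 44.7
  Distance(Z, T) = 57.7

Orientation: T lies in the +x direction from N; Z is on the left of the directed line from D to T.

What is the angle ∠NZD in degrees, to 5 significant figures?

17.058°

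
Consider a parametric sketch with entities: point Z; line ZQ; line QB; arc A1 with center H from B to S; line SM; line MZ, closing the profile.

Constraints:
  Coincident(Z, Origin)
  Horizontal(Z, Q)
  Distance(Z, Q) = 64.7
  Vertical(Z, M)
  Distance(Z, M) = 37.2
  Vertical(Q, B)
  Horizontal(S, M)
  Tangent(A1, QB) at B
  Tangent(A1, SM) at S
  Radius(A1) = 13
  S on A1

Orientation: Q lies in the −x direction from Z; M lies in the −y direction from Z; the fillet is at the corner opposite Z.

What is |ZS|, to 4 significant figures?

63.69

Z is at the origin; ZQ is horizontal with |ZQ| = 64.7 and Q on the −x side, so Q = (-64.70, 0.000). ZM is vertical with |ZM| = 37.2 and M on the −y side, so M = (0.000, -37.20). The virtual corner opposite Z is at (-64.70, -37.20). Since A1 is tangent to QB there, HB ⟂ QB and tangency of A1 to SM means the radius HS is perpendicular to SM, with radius 13.0, so the center H sits 13.0 in from both sides at H = (-51.70, -24.20). That places the tangent points at B = (-64.70, -24.20) on QB and S = (-51.70, -37.20) on SM. Then |ZS| = |S − Z| = 63.69.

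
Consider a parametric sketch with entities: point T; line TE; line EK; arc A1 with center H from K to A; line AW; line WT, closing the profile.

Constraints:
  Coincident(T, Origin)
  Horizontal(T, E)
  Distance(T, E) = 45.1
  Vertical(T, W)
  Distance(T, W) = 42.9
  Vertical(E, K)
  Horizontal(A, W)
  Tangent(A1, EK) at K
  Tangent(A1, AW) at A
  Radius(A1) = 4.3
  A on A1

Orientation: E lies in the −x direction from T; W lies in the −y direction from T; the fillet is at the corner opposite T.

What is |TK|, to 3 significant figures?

59.4

T is at the origin; T and E share the same y with |TE| = 45.1 and E on the −x side, so E = (-45.1, 0.00). TW is vertical with |TW| = 42.9 and W on the −y side, so W = (0.00, -42.9). The virtual corner opposite T is at (-45.1, -42.9). Tangency of A1 to EK means the radius HK is perpendicular to EK and tangency of A1 to AW means the radius HA is perpendicular to AW, with radius 4.3, so the center H sits 4.3 in from both sides at H = (-40.8, -38.6). That places the tangent points at K = (-45.1, -38.6) on EK and A = (-40.8, -42.9) on AW. Then |TK| = |K − T| = 59.4.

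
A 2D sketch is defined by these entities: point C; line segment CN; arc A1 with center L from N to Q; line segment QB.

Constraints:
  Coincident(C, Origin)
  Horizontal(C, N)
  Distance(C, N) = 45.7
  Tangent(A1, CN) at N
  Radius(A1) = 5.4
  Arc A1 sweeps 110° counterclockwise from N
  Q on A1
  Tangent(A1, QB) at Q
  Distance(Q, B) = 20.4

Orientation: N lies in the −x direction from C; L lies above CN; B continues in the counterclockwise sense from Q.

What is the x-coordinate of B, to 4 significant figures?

-47.60

C is at the origin; C and N share the same y with |CN| = 45.7 and N on the −x side, so N = (-45.70, 0.000). Tangency of A1 to CN means the radius LN is perpendicular to CN, so L = N + (0, 5.4) = (-45.70, 5.400). On A1, N sits at bearing -90° from L; a 110° counterclockwise sweep puts Q at bearing 20°, so Q = L + 5.4·(cos 20°, sin 20°) = (-40.63, 7.247). A1 meets QB tangentially, so LQ is at right angles to QB, so QB runs along (−sin 20°, cos 20°); with |QB| = 20.4, B = (-47.60, 26.42). So B.x = -47.60.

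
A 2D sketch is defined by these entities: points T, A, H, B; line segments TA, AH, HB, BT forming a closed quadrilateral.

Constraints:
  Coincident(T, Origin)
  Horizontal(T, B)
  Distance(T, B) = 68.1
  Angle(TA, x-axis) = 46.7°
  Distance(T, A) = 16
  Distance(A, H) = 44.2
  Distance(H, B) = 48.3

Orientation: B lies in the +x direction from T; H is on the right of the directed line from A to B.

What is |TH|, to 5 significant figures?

40.887

Checks: T.y = 0.00, B.y = 0.00 ✓; |AH| = 44.20 ✓; |HB| = 48.30 ✓.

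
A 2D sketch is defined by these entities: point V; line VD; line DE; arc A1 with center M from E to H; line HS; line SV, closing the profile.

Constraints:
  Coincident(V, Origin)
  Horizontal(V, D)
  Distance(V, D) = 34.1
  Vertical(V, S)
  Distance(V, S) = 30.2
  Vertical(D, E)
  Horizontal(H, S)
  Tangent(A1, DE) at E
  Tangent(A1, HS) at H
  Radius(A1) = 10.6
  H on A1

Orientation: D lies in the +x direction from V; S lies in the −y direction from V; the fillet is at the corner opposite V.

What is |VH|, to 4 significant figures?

38.27

The virtual corner opposite V is at (34.10, -30.20). A1 meets DE tangentially, so ME is at right angles to DE and the tangent condition forces MH to be normal to HS, with radius 10.6, so the center M sits 10.6 in from both sides at M = (23.50, -19.60). That places the tangent points at E = (34.10, -19.60) on DE and H = (23.50, -30.20) on HS. Then |VH| = |H − V| = 38.27.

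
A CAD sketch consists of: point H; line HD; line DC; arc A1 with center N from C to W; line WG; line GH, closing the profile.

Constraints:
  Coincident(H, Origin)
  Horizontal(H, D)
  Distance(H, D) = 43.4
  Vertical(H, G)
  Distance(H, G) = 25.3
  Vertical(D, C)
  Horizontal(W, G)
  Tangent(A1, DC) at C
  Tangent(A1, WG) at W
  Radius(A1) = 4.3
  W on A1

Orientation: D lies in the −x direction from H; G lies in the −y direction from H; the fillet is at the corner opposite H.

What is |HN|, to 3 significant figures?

44.4

H is at the origin; H and D share the same y with |HD| = 43.4 and D on the −x side, so D = (-43.4, 0.00). HG is vertical with |HG| = 25.3 and G on the −y side, so G = (0.00, -25.3). The virtual corner opposite H is at (-43.4, -25.3). Tangency of A1 to DC means the radius NC is perpendicular to DC and tangency of A1 to WG means the radius NW is perpendicular to WG, with radius 4.3, so the center N sits 4.3 in from both sides at N = (-39.1, -21.0). Then |HN| = |N − H| = 44.4.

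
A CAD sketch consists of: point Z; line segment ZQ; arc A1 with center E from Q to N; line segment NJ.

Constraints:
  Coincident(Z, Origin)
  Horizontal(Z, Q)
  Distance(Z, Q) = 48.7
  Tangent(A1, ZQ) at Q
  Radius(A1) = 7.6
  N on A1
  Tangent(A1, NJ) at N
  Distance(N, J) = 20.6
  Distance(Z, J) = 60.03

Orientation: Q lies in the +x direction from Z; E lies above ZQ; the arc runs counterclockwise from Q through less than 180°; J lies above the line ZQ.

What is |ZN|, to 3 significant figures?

56.9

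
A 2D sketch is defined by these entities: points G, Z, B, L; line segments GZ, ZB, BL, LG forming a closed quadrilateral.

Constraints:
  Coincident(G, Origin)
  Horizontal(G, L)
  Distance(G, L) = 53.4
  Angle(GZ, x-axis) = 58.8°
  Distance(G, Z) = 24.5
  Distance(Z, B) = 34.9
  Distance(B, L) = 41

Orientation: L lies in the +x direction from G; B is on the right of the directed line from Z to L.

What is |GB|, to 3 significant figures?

20.3

G is at the origin; GL is horizontal with |GL| = 53.4 and L in +x, so L = (53.4, 0). GZ runs at 58.8° with |GZ| = 24.5, so Z = (12.7, 21.0). B is determined by |ZB| = 34.9 and |BL| = 41.0 together: it lies at the intersection of circle(Z, 34.9) and circle(L, 41.0). With |ZL| = 45.8, the foot of the radical line on ZL is 17.8 from Z and the perpendicular offset is √(34.9² − 17.8²) = 30.0. Taking the right-of-ZL solution: B = (14.8, -13.9).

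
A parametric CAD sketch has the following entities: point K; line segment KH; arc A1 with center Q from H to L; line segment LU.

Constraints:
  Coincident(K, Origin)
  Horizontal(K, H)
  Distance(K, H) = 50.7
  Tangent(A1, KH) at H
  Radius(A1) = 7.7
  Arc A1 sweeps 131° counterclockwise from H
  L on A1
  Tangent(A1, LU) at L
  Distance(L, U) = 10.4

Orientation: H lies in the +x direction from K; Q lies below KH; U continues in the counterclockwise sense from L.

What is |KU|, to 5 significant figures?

55.664

On A1, H sits at bearing 90° from Q; a 131° counterclockwise sweep puts L at bearing 221°, so L = Q + 7.7·(cos 221°, sin 221°) = (44.889, -12.752). Since A1 is tangent to LU there, QL ⟂ LU, so LU runs along (−sin 221°, cos 221°); with |LU| = 10.4, U = (51.712, -20.601). Then |KU| = |U − K| = 55.664.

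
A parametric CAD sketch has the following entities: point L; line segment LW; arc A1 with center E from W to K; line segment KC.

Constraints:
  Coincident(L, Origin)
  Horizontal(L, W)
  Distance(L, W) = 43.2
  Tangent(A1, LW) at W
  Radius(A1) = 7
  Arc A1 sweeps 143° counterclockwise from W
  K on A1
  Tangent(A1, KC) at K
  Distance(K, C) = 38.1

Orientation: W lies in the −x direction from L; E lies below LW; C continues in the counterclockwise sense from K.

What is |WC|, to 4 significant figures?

44.15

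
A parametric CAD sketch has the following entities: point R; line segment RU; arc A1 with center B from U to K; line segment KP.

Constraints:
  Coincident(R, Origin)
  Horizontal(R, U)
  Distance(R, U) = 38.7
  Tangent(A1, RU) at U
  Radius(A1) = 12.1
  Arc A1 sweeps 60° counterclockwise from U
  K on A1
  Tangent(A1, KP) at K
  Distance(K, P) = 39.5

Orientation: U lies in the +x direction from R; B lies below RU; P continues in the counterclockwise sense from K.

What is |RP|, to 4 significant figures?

41.14

R is at the origin; RU is horizontal with |RU| = 38.7 and U on the +x side, so U = (38.70, 0.000). Since A1 is tangent to RU there, BU ⟂ RU, so B = U + (0, -12.1) = (38.70, -12.10). On A1, U sits at bearing 90° from B; a 60° counterclockwise sweep puts K at bearing 150°, so K = B + 12.1·(cos 150°, sin 150°) = (28.22, -6.050). The tangent condition forces BK to be normal to KP, so KP runs along (−sin 150°, cos 150°); with |KP| = 39.5, P = (8.471, -40.26). Then |RP| = |P − R| = 41.14.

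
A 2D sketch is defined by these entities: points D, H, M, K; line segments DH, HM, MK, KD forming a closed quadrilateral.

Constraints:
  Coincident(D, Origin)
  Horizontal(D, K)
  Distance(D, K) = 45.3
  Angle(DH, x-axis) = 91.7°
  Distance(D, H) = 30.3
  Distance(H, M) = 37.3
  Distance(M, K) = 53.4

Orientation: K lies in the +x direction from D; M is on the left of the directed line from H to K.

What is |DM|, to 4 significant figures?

59.32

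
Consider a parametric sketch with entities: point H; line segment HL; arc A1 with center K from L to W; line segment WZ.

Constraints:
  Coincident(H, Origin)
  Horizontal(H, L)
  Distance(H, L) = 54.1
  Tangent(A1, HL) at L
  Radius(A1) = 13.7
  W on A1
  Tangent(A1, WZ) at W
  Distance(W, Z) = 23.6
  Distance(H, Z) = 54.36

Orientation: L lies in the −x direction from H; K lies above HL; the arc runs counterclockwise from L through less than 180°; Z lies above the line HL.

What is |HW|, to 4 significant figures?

42.56

Checks: |KW| = 13.70 ✓; ∠(KW, WZ) = 90.00° ✓; |WZ| = 23.60 ✓; |HZ| = 54.36 ✓.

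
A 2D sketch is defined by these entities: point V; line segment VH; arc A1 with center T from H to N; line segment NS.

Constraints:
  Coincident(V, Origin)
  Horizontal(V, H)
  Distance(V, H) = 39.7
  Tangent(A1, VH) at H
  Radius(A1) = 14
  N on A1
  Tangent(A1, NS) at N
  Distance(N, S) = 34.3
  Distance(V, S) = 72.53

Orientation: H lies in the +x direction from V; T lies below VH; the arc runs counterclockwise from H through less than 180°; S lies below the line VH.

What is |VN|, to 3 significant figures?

38.3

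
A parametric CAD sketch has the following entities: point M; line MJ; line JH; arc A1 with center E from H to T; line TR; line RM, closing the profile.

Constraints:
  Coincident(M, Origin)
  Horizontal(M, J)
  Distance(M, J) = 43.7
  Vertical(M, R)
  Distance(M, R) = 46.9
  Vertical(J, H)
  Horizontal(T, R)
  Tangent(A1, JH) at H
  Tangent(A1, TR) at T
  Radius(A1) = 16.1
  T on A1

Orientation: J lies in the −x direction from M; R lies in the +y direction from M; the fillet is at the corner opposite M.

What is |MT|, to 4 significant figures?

54.42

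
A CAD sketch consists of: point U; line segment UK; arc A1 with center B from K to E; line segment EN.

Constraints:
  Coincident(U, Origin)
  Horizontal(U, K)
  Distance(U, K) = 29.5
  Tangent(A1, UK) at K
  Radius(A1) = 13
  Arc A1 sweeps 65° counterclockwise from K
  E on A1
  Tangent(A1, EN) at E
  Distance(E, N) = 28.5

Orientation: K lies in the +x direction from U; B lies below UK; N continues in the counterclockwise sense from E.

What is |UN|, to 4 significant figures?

33.82

On A1, K sits at bearing 90° from B; a 65° counterclockwise sweep puts E at bearing 155°, so E = B + 13.0·(cos 155°, sin 155°) = (17.72, -7.506). Tangency of A1 to EN means the radius BE is perpendicular to EN, so EN runs along (−sin 155°, cos 155°); with |EN| = 28.5, N = (5.673, -33.34). Then |UN| = |N − U| = 33.82.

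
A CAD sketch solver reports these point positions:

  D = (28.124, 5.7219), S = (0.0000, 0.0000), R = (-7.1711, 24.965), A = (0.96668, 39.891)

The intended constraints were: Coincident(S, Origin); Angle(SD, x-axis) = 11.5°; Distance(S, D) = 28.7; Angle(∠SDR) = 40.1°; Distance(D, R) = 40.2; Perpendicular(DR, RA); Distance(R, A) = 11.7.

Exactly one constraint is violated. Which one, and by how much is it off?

Distance(R, A) = 11.7 — off by 5.30.

S = (0.00, 0.00) ✓; SD at 11.50° ✓; |SD| = 28.70 ✓; ∠SDR = 40.10° ✓; |DR| = 40.20 ✓; ∠(DR, RA) = 90.00° ✓; |RA| = 17.00 ✗.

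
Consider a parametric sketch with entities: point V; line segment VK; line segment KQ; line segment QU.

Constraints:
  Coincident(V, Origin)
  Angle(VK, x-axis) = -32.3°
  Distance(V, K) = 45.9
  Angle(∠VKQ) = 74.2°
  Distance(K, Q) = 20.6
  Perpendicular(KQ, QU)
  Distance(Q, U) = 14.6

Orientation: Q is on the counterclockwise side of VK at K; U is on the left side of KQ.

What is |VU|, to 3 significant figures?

30.7

∠VKQ = 74.2°, so KQ runs at -32.3° + (180° − 74.2°) = 73.5° from the x-axis; with |KQ| = 20.6, Q = K + 20.6·(cos 73.5°, sin 73.5°) = (44.6, -4.78). KQ ⟂ QU; with |QU| = 14.6 on the left of KQ, U = Q + 14.6·(-0.959, 0.284) = (30.6, -0.628). Then |VU| = |U − V| = 30.7.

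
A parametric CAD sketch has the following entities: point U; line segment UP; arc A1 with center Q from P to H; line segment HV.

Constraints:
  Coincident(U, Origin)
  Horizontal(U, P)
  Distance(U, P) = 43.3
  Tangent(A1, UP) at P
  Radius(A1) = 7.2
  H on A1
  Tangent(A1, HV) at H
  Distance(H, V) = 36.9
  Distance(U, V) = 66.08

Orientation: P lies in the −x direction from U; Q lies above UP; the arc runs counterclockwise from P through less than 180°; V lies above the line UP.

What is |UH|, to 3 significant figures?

37.8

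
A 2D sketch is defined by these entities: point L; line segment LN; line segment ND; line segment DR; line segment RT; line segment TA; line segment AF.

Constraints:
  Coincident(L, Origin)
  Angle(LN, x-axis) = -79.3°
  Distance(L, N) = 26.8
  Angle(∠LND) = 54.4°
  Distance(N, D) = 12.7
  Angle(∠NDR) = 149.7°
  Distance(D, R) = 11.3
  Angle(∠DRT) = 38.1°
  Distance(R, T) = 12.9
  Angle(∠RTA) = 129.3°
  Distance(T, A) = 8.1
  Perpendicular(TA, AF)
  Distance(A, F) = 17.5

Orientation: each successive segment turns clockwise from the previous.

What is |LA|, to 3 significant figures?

23.1

L is at the origin; LN runs at -79.3° with length 26.8, so N = (4.98, -26.3). ∠LND = 54.4° gives ND at 155° from the x-axis; with |ND| = 12.7, D = (-6.54, -21.0). ∠NDR = 149.7° gives DR at 125° from the x-axis; with |DR| = 11.3, R = (-13.0, -11.7). ∠DRT = 38.1° gives RT at -17.1° from the x-axis; with |RT| = 12.9, T = (-0.663, -15.5). ∠RTA = 129.3° gives TA at -67.8° from the x-axis; with |TA| = 8.1, A = (2.40, -23.0). Then |LA| = |A − L| = 23.1.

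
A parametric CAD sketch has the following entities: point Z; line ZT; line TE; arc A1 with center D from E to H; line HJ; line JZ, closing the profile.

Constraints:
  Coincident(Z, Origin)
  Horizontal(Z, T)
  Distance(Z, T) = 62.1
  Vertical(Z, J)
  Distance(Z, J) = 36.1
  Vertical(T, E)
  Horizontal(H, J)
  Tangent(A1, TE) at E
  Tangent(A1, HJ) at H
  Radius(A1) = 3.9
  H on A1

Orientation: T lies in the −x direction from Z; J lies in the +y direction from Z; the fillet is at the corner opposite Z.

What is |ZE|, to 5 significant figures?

69.952

The virtual corner opposite Z is at (-62.100, 36.100). A1 meets TE tangentially, so DE is at right angles to TE and A1 meets HJ tangentially, so DH is at right angles to HJ, with radius 3.9, so the center D sits 3.9 in from both sides at D = (-58.200, 32.200). That places the tangent points at E = (-62.100, 32.200) on TE and H = (-58.200, 36.100) on HJ. Then |ZE| = |E − Z| = 69.952.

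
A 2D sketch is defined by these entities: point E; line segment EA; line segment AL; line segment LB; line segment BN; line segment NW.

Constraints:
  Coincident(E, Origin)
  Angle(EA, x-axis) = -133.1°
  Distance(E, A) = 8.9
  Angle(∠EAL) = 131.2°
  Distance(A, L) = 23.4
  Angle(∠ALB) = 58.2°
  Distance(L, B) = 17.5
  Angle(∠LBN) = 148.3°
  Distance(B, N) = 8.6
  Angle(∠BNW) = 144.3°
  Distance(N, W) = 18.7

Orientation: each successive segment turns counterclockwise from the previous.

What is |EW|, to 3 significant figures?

10.9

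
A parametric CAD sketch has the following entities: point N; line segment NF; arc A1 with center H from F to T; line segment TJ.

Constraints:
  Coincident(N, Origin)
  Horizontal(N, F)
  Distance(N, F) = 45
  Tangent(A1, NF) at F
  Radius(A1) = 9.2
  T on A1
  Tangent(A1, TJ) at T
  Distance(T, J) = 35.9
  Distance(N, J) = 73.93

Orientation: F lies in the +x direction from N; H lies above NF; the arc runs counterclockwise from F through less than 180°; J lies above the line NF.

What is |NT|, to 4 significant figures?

54.61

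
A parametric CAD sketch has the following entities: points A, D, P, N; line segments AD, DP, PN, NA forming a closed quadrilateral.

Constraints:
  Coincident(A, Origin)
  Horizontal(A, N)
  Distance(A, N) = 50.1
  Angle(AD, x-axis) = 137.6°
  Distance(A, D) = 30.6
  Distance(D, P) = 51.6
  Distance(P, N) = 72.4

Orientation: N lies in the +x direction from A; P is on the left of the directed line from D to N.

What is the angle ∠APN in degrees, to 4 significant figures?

43.02°

Checks: |DP| = 51.60 ✓; |PN| = 72.40 ✓.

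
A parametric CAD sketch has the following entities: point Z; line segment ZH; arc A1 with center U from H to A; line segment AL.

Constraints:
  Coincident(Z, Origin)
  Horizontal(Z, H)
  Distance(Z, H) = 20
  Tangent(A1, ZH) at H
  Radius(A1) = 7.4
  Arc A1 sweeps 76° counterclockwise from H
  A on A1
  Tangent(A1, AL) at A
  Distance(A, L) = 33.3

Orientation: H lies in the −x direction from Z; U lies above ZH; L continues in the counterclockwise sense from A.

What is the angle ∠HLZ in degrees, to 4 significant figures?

29.05°

Z is at the origin; Z and H share the same y with |ZH| = 20.0 and H on the −x side, so H = (-20.00, 0.000). The tangent condition forces UH to be normal to ZH, so U = H + (0, 7.4) = (-20.00, 7.400). On A1, H sits at bearing -90° from U; a 76° counterclockwise sweep puts A at bearing -14°, so A = U + 7.4·(cos -14°, sin -14°) = (-12.82, 5.610). The tangent condition forces UA to be normal to AL, so AL runs along (−sin -14°, cos -14°); with |AL| = 33.3, L = (-4.764, 37.92). Then cos ∠HLZ = LH·LZ / (|LH||LZ|), giving 29.05°.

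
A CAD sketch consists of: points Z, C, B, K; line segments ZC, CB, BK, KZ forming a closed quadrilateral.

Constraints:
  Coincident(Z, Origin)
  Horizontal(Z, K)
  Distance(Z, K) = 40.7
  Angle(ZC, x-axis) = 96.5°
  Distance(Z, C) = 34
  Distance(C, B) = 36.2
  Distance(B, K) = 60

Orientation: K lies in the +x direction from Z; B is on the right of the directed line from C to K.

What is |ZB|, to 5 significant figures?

19.319

Checks: |CB| = 36.20 ✓; |BK| = 60.00 ✓.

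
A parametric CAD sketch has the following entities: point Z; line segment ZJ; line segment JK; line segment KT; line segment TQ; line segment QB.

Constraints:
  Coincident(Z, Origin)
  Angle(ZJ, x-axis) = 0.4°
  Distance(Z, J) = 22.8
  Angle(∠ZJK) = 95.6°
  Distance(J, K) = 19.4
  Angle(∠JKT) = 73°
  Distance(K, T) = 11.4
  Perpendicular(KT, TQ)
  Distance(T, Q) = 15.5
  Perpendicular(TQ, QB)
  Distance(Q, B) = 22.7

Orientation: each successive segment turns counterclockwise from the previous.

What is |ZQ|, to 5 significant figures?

16.686

Z is at the origin; ZJ runs at 0.4° with length 22.8, so J = (22.799, 0.15917). ∠ZJK = 95.6° gives JK at 84.800° from the x-axis; with |JK| = 19.4, K = (24.558, 19.479). ∠JKT = 73.0° gives KT at -168.20° from the x-axis; with |KT| = 11.4, T = (13.399, 17.148). KT is perpendicular to TQ, so TQ runs at -78.200°; with |TQ| = 15.5, Q = (16.568, 1.9756). Then |ZQ| = |Q − Z| = 16.686.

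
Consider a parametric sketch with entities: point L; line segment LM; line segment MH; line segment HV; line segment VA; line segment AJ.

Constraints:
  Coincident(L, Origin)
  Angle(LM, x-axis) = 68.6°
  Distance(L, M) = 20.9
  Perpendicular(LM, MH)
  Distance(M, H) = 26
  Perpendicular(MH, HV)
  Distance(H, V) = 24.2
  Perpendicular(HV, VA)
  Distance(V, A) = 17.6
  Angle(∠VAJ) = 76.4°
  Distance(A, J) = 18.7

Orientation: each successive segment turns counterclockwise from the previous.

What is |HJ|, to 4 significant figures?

14.51

HV is perpendicular to VA, so VA runs at -21.40°; with |VA| = 17.6, A = (-9.025, -0.007519). ∠VAJ = 76.4° gives AJ at 82.20° from the x-axis; with |AJ| = 18.7, J = (-6.487, 18.52). Then |HJ| = |J − H| = 14.51.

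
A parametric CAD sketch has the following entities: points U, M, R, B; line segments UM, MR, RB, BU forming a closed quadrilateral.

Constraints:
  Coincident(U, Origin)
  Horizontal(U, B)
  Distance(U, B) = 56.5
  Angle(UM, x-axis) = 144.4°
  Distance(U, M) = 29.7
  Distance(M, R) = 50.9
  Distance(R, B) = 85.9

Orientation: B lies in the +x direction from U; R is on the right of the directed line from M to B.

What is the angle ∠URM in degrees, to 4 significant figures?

35.68°

U is at the origin; UB is horizontal with |UB| = 56.5 and B in +x, so B = (56.5, 0). UM runs at 144.4° with |UM| = 29.7, so M = (-24.15, 17.29). R is determined by |MR| = 50.9 and |RB| = 85.9 together: it lies at the intersection of circle(M, 50.9) and circle(B, 85.9). With |MB| = 82.48, the foot of the radical line on MB is 12.22 from M and the perpendicular offset is √(50.9² − 12.22²) = 49.41. Taking the right-of-MB solution: R = (-22.56, -33.59).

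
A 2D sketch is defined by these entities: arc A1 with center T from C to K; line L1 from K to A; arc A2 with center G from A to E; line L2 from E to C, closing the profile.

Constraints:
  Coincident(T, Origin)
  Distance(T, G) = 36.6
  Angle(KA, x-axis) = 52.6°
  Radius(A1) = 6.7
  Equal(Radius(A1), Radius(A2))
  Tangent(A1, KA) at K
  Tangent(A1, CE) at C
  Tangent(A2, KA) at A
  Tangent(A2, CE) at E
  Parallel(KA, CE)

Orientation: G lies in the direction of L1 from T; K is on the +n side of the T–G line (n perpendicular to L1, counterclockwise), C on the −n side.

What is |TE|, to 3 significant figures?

37.2

Tangency of A1 to both parallel lines with radius 6.7 puts K and C at T ± 6.7·n: K = (-5.32, 4.07), C = (5.32, -4.07). Equal radii place A and E the same way about G: A = G + 6.7·n = (16.9, 33.1), E = G − 6.7·n = (27.6, 25.0). Then |TE| = |E − T| = 37.2.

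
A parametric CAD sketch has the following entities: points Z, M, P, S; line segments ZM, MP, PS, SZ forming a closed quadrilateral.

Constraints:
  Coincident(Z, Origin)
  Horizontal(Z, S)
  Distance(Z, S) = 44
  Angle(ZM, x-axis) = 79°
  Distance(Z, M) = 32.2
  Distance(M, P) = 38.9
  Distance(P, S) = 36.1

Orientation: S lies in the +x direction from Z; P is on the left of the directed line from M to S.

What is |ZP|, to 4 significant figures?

57.52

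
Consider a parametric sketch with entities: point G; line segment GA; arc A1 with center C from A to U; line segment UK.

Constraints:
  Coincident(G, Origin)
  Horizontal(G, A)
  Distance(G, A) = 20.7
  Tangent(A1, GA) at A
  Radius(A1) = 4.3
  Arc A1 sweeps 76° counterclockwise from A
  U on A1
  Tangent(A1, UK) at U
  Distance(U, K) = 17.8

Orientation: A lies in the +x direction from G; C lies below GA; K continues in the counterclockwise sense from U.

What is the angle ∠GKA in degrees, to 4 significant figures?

53.20°

G is at the origin; GA is horizontal with |GA| = 20.7 and A on the +x side, so A = (20.70, 0.000). Tangency of A1 to GA means the radius CA is perpendicular to GA, so C = A + (0, -4.3) = (20.70, -4.300). On A1, A sits at bearing 90° from C; a 76° counterclockwise sweep puts U at bearing 166°, so U = C + 4.3·(cos 166°, sin 166°) = (16.53, -3.260). A1 meets UK tangentially, so CU is at right angles to UK, so UK runs along (−sin 166°, cos 166°); with |UK| = 17.8, K = (12.22, -20.53). Then cos ∠GKA = KG·KA / (|KG||KA|), giving 53.20°.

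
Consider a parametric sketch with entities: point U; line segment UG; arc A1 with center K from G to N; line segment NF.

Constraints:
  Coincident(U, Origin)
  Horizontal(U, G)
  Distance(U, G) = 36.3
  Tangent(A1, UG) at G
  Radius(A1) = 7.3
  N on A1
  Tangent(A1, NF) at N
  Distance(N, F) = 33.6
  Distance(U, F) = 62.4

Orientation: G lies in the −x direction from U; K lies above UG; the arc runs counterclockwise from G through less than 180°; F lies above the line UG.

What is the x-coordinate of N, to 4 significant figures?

-30.15

U is at the origin; UG is horizontal with |UG| = 36.3 and G on the −x side, so G = (-36.30, 0.000). Tangency of A1 to UG means the radius KG is perpendicular to UG, so K = G + (0, 7.3) = (-36.30, 7.300). Since KN ⟂ NF (tangency), |KF| = √(7.3² + 33.6²) = 34.38 regardless of where N sits on A1. So F lies on both circle(U, 62.4) and circle(K, 34.38); the above-UG intersection is F = (-48.28, 39.53). N is the foot of the tangent from F: N = (-30.15, 11.24).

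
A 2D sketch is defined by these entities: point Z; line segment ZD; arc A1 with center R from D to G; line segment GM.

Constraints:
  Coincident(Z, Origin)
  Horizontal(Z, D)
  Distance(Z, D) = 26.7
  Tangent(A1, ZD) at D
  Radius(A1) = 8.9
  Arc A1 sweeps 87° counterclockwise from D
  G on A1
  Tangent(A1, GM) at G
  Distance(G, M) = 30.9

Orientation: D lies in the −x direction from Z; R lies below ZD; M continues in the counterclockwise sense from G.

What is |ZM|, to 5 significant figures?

54.112

On A1, D sits at bearing 90° from R; an 87° counterclockwise sweep puts G at bearing 177°, so G = R + 8.9·(cos 177°, sin 177°) = (-35.588, -8.4342). A1 meets GM tangentially, so RG is at right angles to GM, so GM runs along (−sin 177°, cos 177°); with |GM| = 30.9, M = (-37.205, -39.292). Then |ZM| = |M − Z| = 54.112.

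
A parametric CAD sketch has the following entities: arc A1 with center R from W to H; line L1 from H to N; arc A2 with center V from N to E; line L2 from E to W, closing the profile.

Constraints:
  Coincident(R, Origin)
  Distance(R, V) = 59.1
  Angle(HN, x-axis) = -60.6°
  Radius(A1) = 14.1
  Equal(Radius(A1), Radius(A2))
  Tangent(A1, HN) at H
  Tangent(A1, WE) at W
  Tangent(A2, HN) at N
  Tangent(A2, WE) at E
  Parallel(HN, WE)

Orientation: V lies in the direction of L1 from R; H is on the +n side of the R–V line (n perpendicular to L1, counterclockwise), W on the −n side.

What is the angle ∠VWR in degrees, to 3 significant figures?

76.6°

R is at the origin and V lies 59.1 along u from R, so V = 59.1·u = (29.0, -51.5). Tangency of A1 to both parallel lines with radius 14.1 puts H and W at R ± 14.1·n: H = (12.3, 6.92), W = (-12.3, -6.92). Then cos ∠VWR = WV·WR / (|WV||WR|), giving 76.6°.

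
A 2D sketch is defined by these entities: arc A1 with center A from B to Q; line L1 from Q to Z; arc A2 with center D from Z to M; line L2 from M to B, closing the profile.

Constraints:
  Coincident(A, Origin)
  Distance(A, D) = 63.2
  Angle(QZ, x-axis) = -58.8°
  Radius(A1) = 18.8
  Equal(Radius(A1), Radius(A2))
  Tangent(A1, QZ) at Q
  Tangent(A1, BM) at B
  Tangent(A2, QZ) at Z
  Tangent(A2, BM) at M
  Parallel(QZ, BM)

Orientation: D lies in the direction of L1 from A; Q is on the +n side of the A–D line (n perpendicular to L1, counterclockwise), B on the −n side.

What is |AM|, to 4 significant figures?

65.94

The slot axis is L1's direction at -58.8°, so u = (cos -58.8°, sin -58.8°) = (0.5180, -0.8554) and n = (−sin -58.8°, cos -58.8°) = (0.8554, 0.5180). A is at the origin and D lies 63.2 along u from A, so D = 63.2·u = (32.74, -54.06). Tangency of A1 to both parallel lines with radius 18.8 puts Q and B at A ± 18.8·n: Q = (16.08, 9.739), B = (-16.08, -9.739). Equal radii place Z and M the same way about D: Z = D + 18.8·n = (48.82, -44.32), M = D − 18.8·n = (16.66, -63.80). Then |AM| = |M − A| = 65.94.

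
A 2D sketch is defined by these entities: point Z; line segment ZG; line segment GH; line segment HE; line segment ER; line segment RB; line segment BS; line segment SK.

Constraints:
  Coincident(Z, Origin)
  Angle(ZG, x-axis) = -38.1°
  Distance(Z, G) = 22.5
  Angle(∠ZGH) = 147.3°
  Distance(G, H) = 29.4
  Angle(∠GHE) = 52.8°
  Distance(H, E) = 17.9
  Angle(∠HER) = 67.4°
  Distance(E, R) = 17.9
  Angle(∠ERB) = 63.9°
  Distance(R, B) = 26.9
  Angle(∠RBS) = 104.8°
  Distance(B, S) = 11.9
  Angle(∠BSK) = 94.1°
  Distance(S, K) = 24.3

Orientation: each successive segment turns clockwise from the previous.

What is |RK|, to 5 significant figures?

20.585

∠RBS = 104.8° gives BS at -141.90° from the x-axis; with |BS| = 11.9, S = (23.275, -54.575). ∠BSK = 94.1° gives SK at 132.20° from the x-axis; with |SK| = 24.3, K = (6.9525, -36.573). Then |RK| = |K − R| = 20.585.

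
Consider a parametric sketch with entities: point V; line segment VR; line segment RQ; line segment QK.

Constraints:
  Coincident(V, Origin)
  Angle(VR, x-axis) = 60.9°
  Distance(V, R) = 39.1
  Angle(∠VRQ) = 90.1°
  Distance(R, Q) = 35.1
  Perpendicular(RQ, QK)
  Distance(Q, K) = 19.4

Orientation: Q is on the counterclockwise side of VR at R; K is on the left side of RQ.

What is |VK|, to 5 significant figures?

40.310

V is at the origin; VR runs at 60.9° with length 39.1, so R = 39.1·(cos 60.9°, sin 60.9°) = (19.016, 34.164). ∠VRQ = 90.1°, so RQ runs at 60.9° + (180° − 90.1°) = 150.80° from the x-axis; with |RQ| = 35.1, Q = R + 35.1·(cos 150.80°, sin 150.80°) = (-11.624, 51.288). The perpendicularity gives QK at right angles to RQ; with |QK| = 19.4 on the left of RQ, K = Q + 19.4·(-0.48786, -0.87292) = (-21.088, 34.354). Then |VK| = |K − V| = 40.310.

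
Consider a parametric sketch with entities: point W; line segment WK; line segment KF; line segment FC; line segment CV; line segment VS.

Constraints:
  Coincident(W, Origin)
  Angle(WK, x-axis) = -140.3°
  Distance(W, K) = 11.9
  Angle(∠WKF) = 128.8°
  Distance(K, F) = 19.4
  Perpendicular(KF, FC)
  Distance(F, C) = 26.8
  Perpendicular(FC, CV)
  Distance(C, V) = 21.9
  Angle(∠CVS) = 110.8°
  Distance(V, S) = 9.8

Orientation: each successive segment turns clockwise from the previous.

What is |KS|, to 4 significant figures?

18.62

FC is perpendicular to CV, so CV runs at -11.50°; with |CV| = 21.9, V = (-1.363, 18.16). ∠CVS = 110.8° gives VS at -80.70° from the x-axis; with |VS| = 9.8, S = (0.2207, 8.491). Then |KS| = |S − K| = 18.62.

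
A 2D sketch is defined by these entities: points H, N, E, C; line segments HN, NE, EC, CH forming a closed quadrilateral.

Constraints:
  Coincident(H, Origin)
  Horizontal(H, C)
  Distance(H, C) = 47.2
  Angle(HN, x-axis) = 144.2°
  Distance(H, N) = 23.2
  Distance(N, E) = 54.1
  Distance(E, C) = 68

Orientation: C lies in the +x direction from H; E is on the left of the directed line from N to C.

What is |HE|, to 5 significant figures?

59.317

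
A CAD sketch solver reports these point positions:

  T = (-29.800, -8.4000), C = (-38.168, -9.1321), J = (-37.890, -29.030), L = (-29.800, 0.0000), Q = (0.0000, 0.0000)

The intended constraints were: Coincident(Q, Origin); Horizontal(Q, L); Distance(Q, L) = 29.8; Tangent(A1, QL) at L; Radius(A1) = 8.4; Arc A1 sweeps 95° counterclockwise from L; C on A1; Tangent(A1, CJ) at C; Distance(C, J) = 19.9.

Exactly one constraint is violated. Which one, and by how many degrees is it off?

Tangent(A1, CJ) at C — off by 4.20°.

Q = (0.00, 0.00) ✓; Q.y = 0.00, L.y = 0.00 ✓; |QL| = 29.80 ✓; ∠(TL, LQ) = 90.00° ✓; |TL| = 8.400 ✓; bearing(T→C) − bearing(T→L) = 95.00° ✓; |TC| = 8.400 ✓; ∠(TC, CJ) = 94.20° ✗; |CJ| = 19.90 ✓.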